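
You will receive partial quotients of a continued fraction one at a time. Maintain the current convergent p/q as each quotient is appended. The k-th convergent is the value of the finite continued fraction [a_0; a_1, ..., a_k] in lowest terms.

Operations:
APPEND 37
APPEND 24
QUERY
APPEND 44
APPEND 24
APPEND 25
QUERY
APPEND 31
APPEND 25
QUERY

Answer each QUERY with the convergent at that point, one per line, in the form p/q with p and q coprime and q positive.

APPEND 37: p_0 = 37·1 + 0 = 37, q_0 = 37·0 + 1 = 1 → 37/1
APPEND 24: p_1 = 24·37 + 1 = 889, q_1 = 24·1 + 0 = 24 → 889/24
APPEND 44: p_2 = 44·889 + 37 = 39153, q_2 = 44·24 + 1 = 1057 → 39153/1057
APPEND 24: p_3 = 24·39153 + 889 = 940561, q_3 = 24·1057 + 24 = 25392 → 940561/25392
APPEND 25: p_4 = 25·940561 + 39153 = 23553178, q_4 = 25·25392 + 1057 = 635857 → 23553178/635857
APPEND 31: p_5 = 31·23553178 + 940561 = 731089079, q_5 = 31·635857 + 25392 = 19736959 → 731089079/19736959
APPEND 25: p_6 = 25·731089079 + 23553178 = 18300780153, q_6 = 25·19736959 + 635857 = 494059832 → 18300780153/494059832

889/24
23553178/635857
18300780153/494059832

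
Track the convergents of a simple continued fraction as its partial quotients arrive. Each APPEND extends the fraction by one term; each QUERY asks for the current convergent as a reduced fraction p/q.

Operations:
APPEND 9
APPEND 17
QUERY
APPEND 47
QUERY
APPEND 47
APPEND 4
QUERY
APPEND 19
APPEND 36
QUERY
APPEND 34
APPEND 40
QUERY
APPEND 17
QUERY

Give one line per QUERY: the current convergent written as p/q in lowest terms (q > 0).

APPEND 9: p_0 = 9·1 + 0 = 9, q_0 = 9·0 + 1 = 1 → 9/1
APPEND 17: p_1 = 17·9 + 1 = 154, q_1 = 17·1 + 0 = 17 → 154/17
APPEND 47: p_2 = 47·154 + 9 = 7247, q_2 = 47·17 + 1 = 800 → 7247/800
APPEND 47: p_3 = 47·7247 + 154 = 340763, q_3 = 47·800 + 17 = 37617 → 340763/37617
APPEND 4: p_4 = 4·340763 + 7247 = 1370299, q_4 = 4·37617 + 800 = 151268 → 1370299/151268
APPEND 19: p_5 = 19·1370299 + 340763 = 26376444, q_5 = 19·151268 + 37617 = 2911709 → 26376444/2911709
APPEND 36: p_6 = 36·26376444 + 1370299 = 950922283, q_6 = 36·2911709 + 151268 = 104972792 → 950922283/104972792
APPEND 34: p_7 = 34·950922283 + 26376444 = 32357734066, q_7 = 34·104972792 + 2911709 = 3571986637 → 32357734066/3571986637
APPEND 40: p_8 = 40·32357734066 + 950922283 = 1295260284923, q_8 = 40·3571986637 + 104972792 = 142984438272 → 1295260284923/142984438272
APPEND 17: p_9 = 17·1295260284923 + 32357734066 = 22051782577757, q_9 = 17·142984438272 + 3571986637 = 2434307437261 → 22051782577757/2434307437261

154/17
7247/800
1370299/151268
950922283/104972792
1295260284923/142984438272
22051782577757/2434307437261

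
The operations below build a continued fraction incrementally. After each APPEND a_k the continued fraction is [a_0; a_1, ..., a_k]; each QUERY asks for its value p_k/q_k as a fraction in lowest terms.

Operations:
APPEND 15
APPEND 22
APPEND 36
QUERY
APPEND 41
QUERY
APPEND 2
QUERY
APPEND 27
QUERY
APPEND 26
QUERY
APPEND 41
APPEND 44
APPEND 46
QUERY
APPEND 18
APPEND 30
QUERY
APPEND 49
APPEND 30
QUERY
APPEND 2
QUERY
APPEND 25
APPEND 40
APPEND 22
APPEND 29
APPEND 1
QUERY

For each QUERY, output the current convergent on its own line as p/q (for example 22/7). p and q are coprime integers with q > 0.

11931/793
489502/32535
990935/65863
27244747/1810836
709354357/47147599
58981946403022/3920265139429
31947680505532492/2123418873220459
47026926722197425202/3125668661115376219
95620352745784580161/6355455496972157630
64584776233024475374125111/4292660080664547916362860

APPEND 15: p_0 = 15·1 + 0 = 15, q_0 = 15·0 + 1 = 1 → 15/1
APPEND 22: p_1 = 22·15 + 1 = 331, q_1 = 22·1 + 0 = 22 → 331/22
APPEND 36: p_2 = 36·331 + 15 = 11931, q_2 = 36·22 + 1 = 793 → 11931/793
APPEND 41: p_3 = 41·11931 + 331 = 489502, q_3 = 41·793 + 22 = 32535 → 489502/32535
APPEND 2: p_4 = 2·489502 + 11931 = 990935, q_4 = 2·32535 + 793 = 65863 → 990935/65863
APPEND 27: p_5 = 27·990935 + 489502 = 27244747, q_5 = 27·65863 + 32535 = 1810836 → 27244747/1810836
APPEND 26: p_6 = 26·27244747 + 990935 = 709354357, q_6 = 26·1810836 + 65863 = 47147599 → 709354357/47147599
APPEND 41: p_7 = 41·709354357 + 27244747 = 29110773384, q_7 = 41·47147599 + 1810836 = 1934862395 → 29110773384/1934862395
APPEND 44: p_8 = 44·29110773384 + 709354357 = 1281583383253, q_8 = 44·1934862395 + 47147599 = 85181092979 → 1281583383253/85181092979
APPEND 46: p_9 = 46·1281583383253 + 29110773384 = 58981946403022, q_9 = 46·85181092979 + 1934862395 = 3920265139429 → 58981946403022/3920265139429
APPEND 18: p_10 = 18·58981946403022 + 1281583383253 = 1062956618637649, q_10 = 18·3920265139429 + 85181092979 = 70649953602701 → 1062956618637649/70649953602701
APPEND 30: p_11 = 30·1062956618637649 + 58981946403022 = 31947680505532492, q_11 = 30·70649953602701 + 3920265139429 = 2123418873220459 → 31947680505532492/2123418873220459
APPEND 49: p_12 = 49·31947680505532492 + 1062956618637649 = 1566499301389729757, q_12 = 49·2123418873220459 + 70649953602701 = 104118174741405192 → 1566499301389729757/104118174741405192
APPEND 30: p_13 = 30·1566499301389729757 + 31947680505532492 = 47026926722197425202, q_13 = 30·104118174741405192 + 2123418873220459 = 3125668661115376219 → 47026926722197425202/3125668661115376219
APPEND 2: p_14 = 2·47026926722197425202 + 1566499301389729757 = 95620352745784580161, q_14 = 2·3125668661115376219 + 104118174741405192 = 6355455496972157630 → 95620352745784580161/6355455496972157630
APPEND 25: p_15 = 25·95620352745784580161 + 47026926722197425202 = 2437535745366811929227, q_15 = 25·6355455496972157630 + 3125668661115376219 = 162012056085419316969 → 2437535745366811929227/162012056085419316969
APPEND 40: p_16 = 40·2437535745366811929227 + 95620352745784580161 = 97597050167418261749241, q_16 = 40·162012056085419316969 + 6355455496972157630 = 6486837698913744836390 → 97597050167418261749241/6486837698913744836390
APPEND 22: p_17 = 22·97597050167418261749241 + 2437535745366811929227 = 2149572639428568570412529, q_17 = 22·6486837698913744836390 + 162012056085419316969 = 142872441432187805717549 → 2149572639428568570412529/142872441432187805717549
APPEND 29: p_18 = 29·2149572639428568570412529 + 97597050167418261749241 = 62435203593595906803712582, q_18 = 29·142872441432187805717549 + 6486837698913744836390 = 4149787639232360110645311 → 62435203593595906803712582/4149787639232360110645311
APPEND 1: p_19 = 1·62435203593595906803712582 + 2149572639428568570412529 = 64584776233024475374125111, q_19 = 1·4149787639232360110645311 + 142872441432187805717549 = 4292660080664547916362860 → 64584776233024475374125111/4292660080664547916362860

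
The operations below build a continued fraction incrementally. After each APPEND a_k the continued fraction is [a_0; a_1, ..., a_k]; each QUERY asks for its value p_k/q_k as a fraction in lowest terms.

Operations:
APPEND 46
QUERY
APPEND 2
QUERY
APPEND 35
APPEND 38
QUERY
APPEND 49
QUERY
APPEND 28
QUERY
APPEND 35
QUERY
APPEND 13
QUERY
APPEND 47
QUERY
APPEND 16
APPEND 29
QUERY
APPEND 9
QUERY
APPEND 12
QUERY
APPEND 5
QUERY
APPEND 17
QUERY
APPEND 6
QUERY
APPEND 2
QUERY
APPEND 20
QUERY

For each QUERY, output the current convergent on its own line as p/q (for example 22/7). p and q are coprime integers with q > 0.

APPEND 46: p_0 = 46·1 + 0 = 46, q_0 = 46·0 + 1 = 1 → 46/1
APPEND 2: p_1 = 2·46 + 1 = 93, q_1 = 2·1 + 0 = 2 → 93/2
APPEND 35: p_2 = 35·93 + 46 = 3301, q_2 = 35·2 + 1 = 71 → 3301/71
APPEND 38: p_3 = 38·3301 + 93 = 125531, q_3 = 38·71 + 2 = 2700 → 125531/2700
APPEND 49: p_4 = 49·125531 + 3301 = 6154320, q_4 = 49·2700 + 71 = 132371 → 6154320/132371
APPEND 28: p_5 = 28·6154320 + 125531 = 172446491, q_5 = 28·132371 + 2700 = 3709088 → 172446491/3709088
APPEND 35: p_6 = 35·172446491 + 6154320 = 6041781505, q_6 = 35·3709088 + 132371 = 129950451 → 6041781505/129950451
APPEND 13: p_7 = 13·6041781505 + 172446491 = 78715606056, q_7 = 13·129950451 + 3709088 = 1693064951 → 78715606056/1693064951
APPEND 47: p_8 = 47·78715606056 + 6041781505 = 3705675266137, q_8 = 47·1693064951 + 129950451 = 79704003148 → 3705675266137/79704003148
APPEND 16: p_9 = 16·3705675266137 + 78715606056 = 59369519864248, q_9 = 16·79704003148 + 1693064951 = 1276957115319 → 59369519864248/1276957115319
APPEND 29: p_10 = 29·59369519864248 + 3705675266137 = 1725421751329329, q_10 = 29·1276957115319 + 79704003148 = 37111460347399 → 1725421751329329/37111460347399
APPEND 9: p_11 = 9·1725421751329329 + 59369519864248 = 15588165281828209, q_11 = 9·37111460347399 + 1276957115319 = 335280100241910 → 15588165281828209/335280100241910
APPEND 12: p_12 = 12·15588165281828209 + 1725421751329329 = 188783405133267837, q_12 = 12·335280100241910 + 37111460347399 = 4060472663250319 → 188783405133267837/4060472663250319
APPEND 5: p_13 = 5·188783405133267837 + 15588165281828209 = 959505190948167394, q_13 = 5·4060472663250319 + 335280100241910 = 20637643416493505 → 959505190948167394/20637643416493505
APPEND 17: p_14 = 17·959505190948167394 + 188783405133267837 = 16500371651252113535, q_14 = 17·20637643416493505 + 4060472663250319 = 354900410743639904 → 16500371651252113535/354900410743639904
APPEND 6: p_15 = 6·16500371651252113535 + 959505190948167394 = 99961735098460848604, q_15 = 6·354900410743639904 + 20637643416493505 = 2150040107878332929 → 99961735098460848604/2150040107878332929
APPEND 2: p_16 = 2·99961735098460848604 + 16500371651252113535 = 216423841848173810743, q_16 = 2·2150040107878332929 + 354900410743639904 = 4654980626500305762 → 216423841848173810743/4654980626500305762
APPEND 20: p_17 = 20·216423841848173810743 + 99961735098460848604 = 4428438572061937063464, q_17 = 20·4654980626500305762 + 2150040107878332929 = 95249652637884448169 → 4428438572061937063464/95249652637884448169

46/1
93/2
125531/2700
6154320/132371
172446491/3709088
6041781505/129950451
78715606056/1693064951
3705675266137/79704003148
1725421751329329/37111460347399
15588165281828209/335280100241910
188783405133267837/4060472663250319
959505190948167394/20637643416493505
16500371651252113535/354900410743639904
99961735098460848604/2150040107878332929
216423841848173810743/4654980626500305762
4428438572061937063464/95249652637884448169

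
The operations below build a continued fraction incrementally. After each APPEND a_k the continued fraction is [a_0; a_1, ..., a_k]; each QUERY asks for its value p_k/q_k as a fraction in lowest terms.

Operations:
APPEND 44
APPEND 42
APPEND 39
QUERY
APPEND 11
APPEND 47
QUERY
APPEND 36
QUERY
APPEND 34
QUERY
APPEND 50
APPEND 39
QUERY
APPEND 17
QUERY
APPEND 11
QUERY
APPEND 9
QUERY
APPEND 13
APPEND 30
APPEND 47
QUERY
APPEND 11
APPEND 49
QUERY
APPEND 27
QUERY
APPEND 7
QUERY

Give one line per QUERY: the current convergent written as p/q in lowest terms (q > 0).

APPEND 44: p_0 = 44·1 + 0 = 44, q_0 = 44·0 + 1 = 1 → 44/1
APPEND 42: p_1 = 42·44 + 1 = 1849, q_1 = 42·1 + 0 = 42 → 1849/42
APPEND 39: p_2 = 39·1849 + 44 = 72155, q_2 = 39·42 + 1 = 1639 → 72155/1639
APPEND 11: p_3 = 11·72155 + 1849 = 795554, q_3 = 11·1639 + 42 = 18071 → 795554/18071
APPEND 47: p_4 = 47·795554 + 72155 = 37463193, q_4 = 47·18071 + 1639 = 850976 → 37463193/850976
APPEND 36: p_5 = 36·37463193 + 795554 = 1349470502, q_5 = 36·850976 + 18071 = 30653207 → 1349470502/30653207
APPEND 34: p_6 = 34·1349470502 + 37463193 = 45919460261, q_6 = 34·30653207 + 850976 = 1043060014 → 45919460261/1043060014
APPEND 50: p_7 = 50·45919460261 + 1349470502 = 2297322483552, q_7 = 50·1043060014 + 30653207 = 52183653907 → 2297322483552/52183653907
APPEND 39: p_8 = 39·2297322483552 + 45919460261 = 89641496318789, q_8 = 39·52183653907 + 1043060014 = 2036205562387 → 89641496318789/2036205562387
APPEND 17: p_9 = 17·89641496318789 + 2297322483552 = 1526202759902965, q_9 = 17·2036205562387 + 52183653907 = 34667678214486 → 1526202759902965/34667678214486
APPEND 11: p_10 = 11·1526202759902965 + 89641496318789 = 16877871855251404, q_10 = 11·34667678214486 + 2036205562387 = 383380665921733 → 16877871855251404/383380665921733
APPEND 9: p_11 = 9·16877871855251404 + 1526202759902965 = 153427049457165601, q_11 = 9·383380665921733 + 34667678214486 = 3485093671510083 → 153427049457165601/3485093671510083
APPEND 13: p_12 = 13·153427049457165601 + 16877871855251404 = 2011429514798404217, q_12 = 13·3485093671510083 + 383380665921733 = 45689598395552812 → 2011429514798404217/45689598395552812
APPEND 30: p_13 = 30·2011429514798404217 + 153427049457165601 = 60496312493409292111, q_13 = 30·45689598395552812 + 3485093671510083 = 1374173045538094443 → 60496312493409292111/1374173045538094443
APPEND 47: p_14 = 47·60496312493409292111 + 2011429514798404217 = 2845338116705035133434, q_14 = 47·1374173045538094443 + 45689598395552812 = 64631822738685991633 → 2845338116705035133434/64631822738685991633
APPEND 11: p_15 = 11·2845338116705035133434 + 60496312493409292111 = 31359215596248795759885, q_15 = 11·64631822738685991633 + 1374173045538094443 = 712324223171084002406 → 31359215596248795759885/712324223171084002406
APPEND 49: p_16 = 49·31359215596248795759885 + 2845338116705035133434 = 1539446902332896027367799, q_16 = 49·712324223171084002406 + 64631822738685991633 = 34968518758121802109527 → 1539446902332896027367799/34968518758121802109527
APPEND 27: p_17 = 27·1539446902332896027367799 + 31359215596248795759885 = 41596425578584441534690458, q_17 = 27·34968518758121802109527 + 712324223171084002406 = 944862330692459740959635 → 41596425578584441534690458/944862330692459740959635
APPEND 7: p_18 = 7·41596425578584441534690458 + 1539446902332896027367799 = 292714425952423986770201005, q_18 = 7·944862330692459740959635 + 34968518758121802109527 = 6649004833605339988826972 → 292714425952423986770201005/6649004833605339988826972

72155/1639
37463193/850976
1349470502/30653207
45919460261/1043060014
89641496318789/2036205562387
1526202759902965/34667678214486
16877871855251404/383380665921733
153427049457165601/3485093671510083
2845338116705035133434/64631822738685991633
1539446902332896027367799/34968518758121802109527
41596425578584441534690458/944862330692459740959635
292714425952423986770201005/6649004833605339988826972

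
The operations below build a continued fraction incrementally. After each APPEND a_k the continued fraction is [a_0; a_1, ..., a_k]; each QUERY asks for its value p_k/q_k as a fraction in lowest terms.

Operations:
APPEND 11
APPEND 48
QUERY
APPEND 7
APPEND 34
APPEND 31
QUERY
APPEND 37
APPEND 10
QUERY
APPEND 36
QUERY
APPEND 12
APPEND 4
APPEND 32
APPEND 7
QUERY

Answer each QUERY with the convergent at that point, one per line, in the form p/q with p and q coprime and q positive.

APPEND 11: p_0 = 11·1 + 0 = 11, q_0 = 11·0 + 1 = 1 → 11/1
APPEND 48: p_1 = 48·11 + 1 = 529, q_1 = 48·1 + 0 = 48 → 529/48
APPEND 7: p_2 = 7·529 + 11 = 3714, q_2 = 7·48 + 1 = 337 → 3714/337
APPEND 34: p_3 = 34·3714 + 529 = 126805, q_3 = 34·337 + 48 = 11506 → 126805/11506
APPEND 31: p_4 = 31·126805 + 3714 = 3934669, q_4 = 31·11506 + 337 = 357023 → 3934669/357023
APPEND 37: p_5 = 37·3934669 + 126805 = 145709558, q_5 = 37·357023 + 11506 = 13221357 → 145709558/13221357
APPEND 10: p_6 = 10·145709558 + 3934669 = 1461030249, q_6 = 10·13221357 + 357023 = 132570593 → 1461030249/132570593
APPEND 36: p_7 = 36·1461030249 + 145709558 = 52742798522, q_7 = 36·132570593 + 13221357 = 4785762705 → 52742798522/4785762705
APPEND 12: p_8 = 12·52742798522 + 1461030249 = 634374612513, q_8 = 12·4785762705 + 132570593 = 57561723053 → 634374612513/57561723053
APPEND 4: p_9 = 4·634374612513 + 52742798522 = 2590241248574, q_9 = 4·57561723053 + 4785762705 = 235032654917 → 2590241248574/235032654917
APPEND 32: p_10 = 32·2590241248574 + 634374612513 = 83522094566881, q_10 = 32·235032654917 + 57561723053 = 7578606680397 → 83522094566881/7578606680397
APPEND 7: p_11 = 7·83522094566881 + 2590241248574 = 587244903216741, q_11 = 7·7578606680397 + 235032654917 = 53285279417696 → 587244903216741/53285279417696

529/48
3934669/357023
1461030249/132570593
52742798522/4785762705
587244903216741/53285279417696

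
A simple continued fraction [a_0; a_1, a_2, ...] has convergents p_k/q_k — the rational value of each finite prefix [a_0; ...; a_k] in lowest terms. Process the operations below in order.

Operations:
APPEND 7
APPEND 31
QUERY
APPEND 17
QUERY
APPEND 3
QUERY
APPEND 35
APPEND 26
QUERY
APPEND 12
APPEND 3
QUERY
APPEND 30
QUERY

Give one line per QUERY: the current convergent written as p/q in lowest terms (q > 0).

218/31
3713/528
11357/1615
10442765/1484993
387585929/55115900
11753292258/1671353969

APPEND 7: p_0 = 7·1 + 0 = 7, q_0 = 7·0 + 1 = 1 → 7/1
APPEND 31: p_1 = 31·7 + 1 = 218, q_1 = 31·1 + 0 = 31 → 218/31
APPEND 17: p_2 = 17·218 + 7 = 3713, q_2 = 17·31 + 1 = 528 → 3713/528
APPEND 3: p_3 = 3·3713 + 218 = 11357, q_3 = 3·528 + 31 = 1615 → 11357/1615
APPEND 35: p_4 = 35·11357 + 3713 = 401208, q_4 = 35·1615 + 528 = 57053 → 401208/57053
APPEND 26: p_5 = 26·401208 + 11357 = 10442765, q_5 = 26·57053 + 1615 = 1484993 → 10442765/1484993
APPEND 12: p_6 = 12·10442765 + 401208 = 125714388, q_6 = 12·1484993 + 57053 = 17876969 → 125714388/17876969
APPEND 3: p_7 = 3·125714388 + 10442765 = 387585929, q_7 = 3·17876969 + 1484993 = 55115900 → 387585929/55115900
APPEND 30: p_8 = 30·387585929 + 125714388 = 11753292258, q_8 = 30·55115900 + 17876969 = 1671353969 → 11753292258/1671353969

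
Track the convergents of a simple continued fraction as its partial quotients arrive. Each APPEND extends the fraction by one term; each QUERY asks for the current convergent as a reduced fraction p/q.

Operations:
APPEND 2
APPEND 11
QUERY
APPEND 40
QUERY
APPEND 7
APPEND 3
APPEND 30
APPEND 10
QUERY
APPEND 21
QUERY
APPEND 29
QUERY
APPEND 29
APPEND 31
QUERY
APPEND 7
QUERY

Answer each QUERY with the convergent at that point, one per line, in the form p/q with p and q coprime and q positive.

APPEND 2: p_0 = 2·1 + 0 = 2, q_0 = 2·0 + 1 = 1 → 2/1
APPEND 11: p_1 = 11·2 + 1 = 23, q_1 = 11·1 + 0 = 11 → 23/11
APPEND 40: p_2 = 40·23 + 2 = 922, q_2 = 40·11 + 1 = 441 → 922/441
APPEND 7: p_3 = 7·922 + 23 = 6477, q_3 = 7·441 + 11 = 3098 → 6477/3098
APPEND 3: p_4 = 3·6477 + 922 = 20353, q_4 = 3·3098 + 441 = 9735 → 20353/9735
APPEND 30: p_5 = 30·20353 + 6477 = 617067, q_5 = 30·9735 + 3098 = 295148 → 617067/295148
APPEND 10: p_6 = 10·617067 + 20353 = 6191023, q_6 = 10·295148 + 9735 = 2961215 → 6191023/2961215
APPEND 21: p_7 = 21·6191023 + 617067 = 130628550, q_7 = 21·2961215 + 295148 = 62480663 → 130628550/62480663
APPEND 29: p_8 = 29·130628550 + 6191023 = 3794418973, q_8 = 29·62480663 + 2961215 = 1814900442 → 3794418973/1814900442
APPEND 29: p_9 = 29·3794418973 + 130628550 = 110168778767, q_9 = 29·1814900442 + 62480663 = 52694593481 → 110168778767/52694593481
APPEND 31: p_10 = 31·110168778767 + 3794418973 = 3419026560750, q_10 = 31·52694593481 + 1814900442 = 1635347298353 → 3419026560750/1635347298353
APPEND 7: p_11 = 7·3419026560750 + 110168778767 = 24043354704017, q_11 = 7·1635347298353 + 52694593481 = 11500125681952 → 24043354704017/11500125681952

23/11
922/441
6191023/2961215
130628550/62480663
3794418973/1814900442
3419026560750/1635347298353
24043354704017/11500125681952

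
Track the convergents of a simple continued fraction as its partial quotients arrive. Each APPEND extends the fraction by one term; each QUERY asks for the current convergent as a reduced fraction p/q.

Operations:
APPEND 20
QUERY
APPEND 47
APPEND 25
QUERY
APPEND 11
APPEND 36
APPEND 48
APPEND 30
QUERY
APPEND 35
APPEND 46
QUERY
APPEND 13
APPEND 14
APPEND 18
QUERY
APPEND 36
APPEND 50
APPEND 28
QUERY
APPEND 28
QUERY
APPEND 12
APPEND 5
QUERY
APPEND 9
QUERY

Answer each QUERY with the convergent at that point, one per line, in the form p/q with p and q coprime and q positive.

APPEND 20: p_0 = 20·1 + 0 = 20, q_0 = 20·0 + 1 = 1 → 20/1
APPEND 47: p_1 = 47·20 + 1 = 941, q_1 = 47·1 + 0 = 47 → 941/47
APPEND 25: p_2 = 25·941 + 20 = 23545, q_2 = 25·47 + 1 = 1176 → 23545/1176
APPEND 11: p_3 = 11·23545 + 941 = 259936, q_3 = 11·1176 + 47 = 12983 → 259936/12983
APPEND 36: p_4 = 36·259936 + 23545 = 9381241, q_4 = 36·12983 + 1176 = 468564 → 9381241/468564
APPEND 48: p_5 = 48·9381241 + 259936 = 450559504, q_5 = 48·468564 + 12983 = 22504055 → 450559504/22504055
APPEND 30: p_6 = 30·450559504 + 9381241 = 13526166361, q_6 = 30·22504055 + 468564 = 675590214 → 13526166361/675590214
APPEND 35: p_7 = 35·13526166361 + 450559504 = 473866382139, q_7 = 35·675590214 + 22504055 = 23668161545 → 473866382139/23668161545
APPEND 46: p_8 = 46·473866382139 + 13526166361 = 21811379744755, q_8 = 46·23668161545 + 675590214 = 1089411021284 → 21811379744755/1089411021284
APPEND 13: p_9 = 13·21811379744755 + 473866382139 = 284021803063954, q_9 = 13·1089411021284 + 23668161545 = 14186011438237 → 284021803063954/14186011438237
APPEND 14: p_10 = 14·284021803063954 + 21811379744755 = 3998116622640111, q_10 = 14·14186011438237 + 1089411021284 = 199693571156602 → 3998116622640111/199693571156602
APPEND 18: p_11 = 18·3998116622640111 + 284021803063954 = 72250121010585952, q_11 = 18·199693571156602 + 14186011438237 = 3608670292257073 → 72250121010585952/3608670292257073
APPEND 36: p_12 = 36·72250121010585952 + 3998116622640111 = 2605002473003734383, q_12 = 36·3608670292257073 + 199693571156602 = 130111824092411230 → 2605002473003734383/130111824092411230
APPEND 50: p_13 = 50·2605002473003734383 + 72250121010585952 = 130322373771197305102, q_13 = 50·130111824092411230 + 3608670292257073 = 6509199874912818573 → 130322373771197305102/6509199874912818573
APPEND 28: p_14 = 28·130322373771197305102 + 2605002473003734383 = 3651631468066528277239, q_14 = 28·6509199874912818573 + 130111824092411230 = 182387708321651331274 → 3651631468066528277239/182387708321651331274
APPEND 28: p_15 = 28·3651631468066528277239 + 130322373771197305102 = 102376003479633989067794, q_15 = 28·182387708321651331274 + 6509199874912818573 = 5113365032881150094245 → 102376003479633989067794/5113365032881150094245
APPEND 12: p_16 = 12·102376003479633989067794 + 3651631468066528277239 = 1232163673223674397090767, q_16 = 12·5113365032881150094245 + 182387708321651331274 = 61542768102895452462214 → 1232163673223674397090767/61542768102895452462214
APPEND 5: p_17 = 5·1232163673223674397090767 + 102376003479633989067794 = 6263194369598005974521629, q_17 = 5·61542768102895452462214 + 5113365032881150094245 = 312827205547358412405315 → 6263194369598005974521629/312827205547358412405315
APPEND 9: p_18 = 9·6263194369598005974521629 + 1232163673223674397090767 = 57600912999605728167785428, q_18 = 9·312827205547358412405315 + 61542768102895452462214 = 2876987618029121164110049 → 57600912999605728167785428/2876987618029121164110049

20/1
23545/1176
13526166361/675590214
21811379744755/1089411021284
72250121010585952/3608670292257073
3651631468066528277239/182387708321651331274
102376003479633989067794/5113365032881150094245
6263194369598005974521629/312827205547358412405315
57600912999605728167785428/2876987618029121164110049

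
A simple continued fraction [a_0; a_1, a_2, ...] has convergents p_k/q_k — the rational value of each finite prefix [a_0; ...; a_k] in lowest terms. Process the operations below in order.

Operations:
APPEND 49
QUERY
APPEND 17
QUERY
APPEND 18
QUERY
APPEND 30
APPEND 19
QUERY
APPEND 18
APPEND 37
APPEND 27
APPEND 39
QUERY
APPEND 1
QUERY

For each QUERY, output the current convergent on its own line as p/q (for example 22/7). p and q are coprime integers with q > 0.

49/1
834/17
15061/307
8615677/175620
6080694863008/123947500799
6236462336287/127122629539

APPEND 49: p_0 = 49·1 + 0 = 49, q_0 = 49·0 + 1 = 1 → 49/1
APPEND 17: p_1 = 17·49 + 1 = 834, q_1 = 17·1 + 0 = 17 → 834/17
APPEND 18: p_2 = 18·834 + 49 = 15061, q_2 = 18·17 + 1 = 307 → 15061/307
APPEND 30: p_3 = 30·15061 + 834 = 452664, q_3 = 30·307 + 17 = 9227 → 452664/9227
APPEND 19: p_4 = 19·452664 + 15061 = 8615677, q_4 = 19·9227 + 307 = 175620 → 8615677/175620
APPEND 18: p_5 = 18·8615677 + 452664 = 155534850, q_5 = 18·175620 + 9227 = 3170387 → 155534850/3170387
APPEND 37: p_6 = 37·155534850 + 8615677 = 5763405127, q_6 = 37·3170387 + 175620 = 117479939 → 5763405127/117479939
APPEND 27: p_7 = 27·5763405127 + 155534850 = 155767473279, q_7 = 27·117479939 + 3170387 = 3175128740 → 155767473279/3175128740
APPEND 39: p_8 = 39·155767473279 + 5763405127 = 6080694863008, q_8 = 39·3175128740 + 117479939 = 123947500799 → 6080694863008/123947500799
APPEND 1: p_9 = 1·6080694863008 + 155767473279 = 6236462336287, q_9 = 1·123947500799 + 3175128740 = 127122629539 → 6236462336287/127122629539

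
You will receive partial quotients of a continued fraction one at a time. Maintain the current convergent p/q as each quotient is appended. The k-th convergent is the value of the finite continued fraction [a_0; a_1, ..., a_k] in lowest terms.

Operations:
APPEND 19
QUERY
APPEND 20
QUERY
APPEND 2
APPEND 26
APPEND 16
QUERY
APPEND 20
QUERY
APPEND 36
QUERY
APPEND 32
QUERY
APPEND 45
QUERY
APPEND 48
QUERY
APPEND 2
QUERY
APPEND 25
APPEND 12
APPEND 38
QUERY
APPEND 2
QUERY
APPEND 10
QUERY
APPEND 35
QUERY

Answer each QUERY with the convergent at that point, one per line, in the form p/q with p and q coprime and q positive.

APPEND 19: p_0 = 19·1 + 0 = 19, q_0 = 19·0 + 1 = 1 → 19/1
APPEND 20: p_1 = 20·19 + 1 = 381, q_1 = 20·1 + 0 = 20 → 381/20
APPEND 2: p_2 = 2·381 + 19 = 781, q_2 = 2·20 + 1 = 41 → 781/41
APPEND 26: p_3 = 26·781 + 381 = 20687, q_3 = 26·41 + 20 = 1086 → 20687/1086
APPEND 16: p_4 = 16·20687 + 781 = 331773, q_4 = 16·1086 + 41 = 17417 → 331773/17417
APPEND 20: p_5 = 20·331773 + 20687 = 6656147, q_5 = 20·17417 + 1086 = 349426 → 6656147/349426
APPEND 36: p_6 = 36·6656147 + 331773 = 239953065, q_6 = 36·349426 + 17417 = 12596753 → 239953065/12596753
APPEND 32: p_7 = 32·239953065 + 6656147 = 7685154227, q_7 = 32·12596753 + 349426 = 403445522 → 7685154227/403445522
APPEND 45: p_8 = 45·7685154227 + 239953065 = 346071893280, q_8 = 45·403445522 + 12596753 = 18167645243 → 346071893280/18167645243
APPEND 48: p_9 = 48·346071893280 + 7685154227 = 16619136031667, q_9 = 48·18167645243 + 403445522 = 872450417186 → 16619136031667/872450417186
APPEND 2: p_10 = 2·16619136031667 + 346071893280 = 33584343956614, q_10 = 2·872450417186 + 18167645243 = 1763068479615 → 33584343956614/1763068479615
APPEND 25: p_11 = 25·33584343956614 + 16619136031667 = 856227734947017, q_11 = 25·1763068479615 + 872450417186 = 44949162407561 → 856227734947017/44949162407561
APPEND 12: p_12 = 12·856227734947017 + 33584343956614 = 10308317163320818, q_12 = 12·44949162407561 + 1763068479615 = 541153017370347 → 10308317163320818/541153017370347
APPEND 38: p_13 = 38·10308317163320818 + 856227734947017 = 392572279941138101, q_13 = 38·541153017370347 + 44949162407561 = 20608763822480747 → 392572279941138101/20608763822480747
APPEND 2: p_14 = 2·392572279941138101 + 10308317163320818 = 795452877045597020, q_14 = 2·20608763822480747 + 541153017370347 = 41758680662331841 → 795452877045597020/41758680662331841
APPEND 10: p_15 = 10·795452877045597020 + 392572279941138101 = 8347101050397108301, q_15 = 10·41758680662331841 + 20608763822480747 = 438195570445799157 → 8347101050397108301/438195570445799157
APPEND 35: p_16 = 35·8347101050397108301 + 795452877045597020 = 292943989640944387555, q_16 = 35·438195570445799157 + 41758680662331841 = 15378603646265302336 → 292943989640944387555/15378603646265302336

19/1
381/20
331773/17417
6656147/349426
239953065/12596753
7685154227/403445522
346071893280/18167645243
16619136031667/872450417186
33584343956614/1763068479615
392572279941138101/20608763822480747
795452877045597020/41758680662331841
8347101050397108301/438195570445799157
292943989640944387555/15378603646265302336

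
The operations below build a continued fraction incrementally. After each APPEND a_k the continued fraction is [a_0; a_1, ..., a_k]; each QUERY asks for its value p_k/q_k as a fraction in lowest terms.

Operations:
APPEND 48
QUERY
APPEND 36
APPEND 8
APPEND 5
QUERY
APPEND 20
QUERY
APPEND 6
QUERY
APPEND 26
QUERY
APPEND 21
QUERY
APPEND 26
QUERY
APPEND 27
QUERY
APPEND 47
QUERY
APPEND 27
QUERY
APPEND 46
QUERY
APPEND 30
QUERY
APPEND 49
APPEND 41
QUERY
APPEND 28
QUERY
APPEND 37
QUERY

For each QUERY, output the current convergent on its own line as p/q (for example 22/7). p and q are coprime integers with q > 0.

APPEND 48: p_0 = 48·1 + 0 = 48, q_0 = 48·0 + 1 = 1 → 48/1
APPEND 36: p_1 = 36·48 + 1 = 1729, q_1 = 36·1 + 0 = 36 → 1729/36
APPEND 8: p_2 = 8·1729 + 48 = 13880, q_2 = 8·36 + 1 = 289 → 13880/289
APPEND 5: p_3 = 5·13880 + 1729 = 71129, q_3 = 5·289 + 36 = 1481 → 71129/1481
APPEND 20: p_4 = 20·71129 + 13880 = 1436460, q_4 = 20·1481 + 289 = 29909 → 1436460/29909
APPEND 6: p_5 = 6·1436460 + 71129 = 8689889, q_5 = 6·29909 + 1481 = 180935 → 8689889/180935
APPEND 26: p_6 = 26·8689889 + 1436460 = 227373574, q_6 = 26·180935 + 29909 = 4734219 → 227373574/4734219
APPEND 21: p_7 = 21·227373574 + 8689889 = 4783534943, q_7 = 21·4734219 + 180935 = 99599534 → 4783534943/99599534
APPEND 26: p_8 = 26·4783534943 + 227373574 = 124599282092, q_8 = 26·99599534 + 4734219 = 2594322103 → 124599282092/2594322103
APPEND 27: p_9 = 27·124599282092 + 4783534943 = 3368964151427, q_9 = 27·2594322103 + 99599534 = 70146296315 → 3368964151427/70146296315
APPEND 47: p_10 = 47·3368964151427 + 124599282092 = 158465914399161, q_10 = 47·70146296315 + 2594322103 = 3299470248908 → 158465914399161/3299470248908
APPEND 27: p_11 = 27·158465914399161 + 3368964151427 = 4281948652928774, q_11 = 27·3299470248908 + 70146296315 = 89155843016831 → 4281948652928774/89155843016831
APPEND 46: p_12 = 46·4281948652928774 + 158465914399161 = 197128103949122765, q_12 = 46·89155843016831 + 3299470248908 = 4104468249023134 → 197128103949122765/4104468249023134
APPEND 30: p_13 = 30·197128103949122765 + 4281948652928774 = 5918125067126611724, q_13 = 30·4104468249023134 + 89155843016831 = 123223203313710851 → 5918125067126611724/123223203313710851
APPEND 49: p_14 = 49·5918125067126611724 + 197128103949122765 = 290185256393153097241, q_14 = 49·123223203313710851 + 4104468249023134 = 6042041430620854833 → 290185256393153097241/6042041430620854833
APPEND 41: p_15 = 41·290185256393153097241 + 5918125067126611724 = 11903513637186403598605, q_15 = 41·6042041430620854833 + 123223203313710851 = 247846921858768759004 → 11903513637186403598605/247846921858768759004
APPEND 28: p_16 = 28·11903513637186403598605 + 290185256393153097241 = 333588567097612453858181, q_16 = 28·247846921858768759004 + 6042041430620854833 = 6945755853476146106945 → 333588567097612453858181/6945755853476146106945
APPEND 37: p_17 = 37·333588567097612453858181 + 11903513637186403598605 = 12354680496248847196351302, q_17 = 37·6945755853476146106945 + 247846921858768759004 = 257240813500476174715969 → 12354680496248847196351302/257240813500476174715969

48/1
71129/1481
1436460/29909
8689889/180935
227373574/4734219
4783534943/99599534
124599282092/2594322103
3368964151427/70146296315
158465914399161/3299470248908
4281948652928774/89155843016831
197128103949122765/4104468249023134
5918125067126611724/123223203313710851
11903513637186403598605/247846921858768759004
333588567097612453858181/6945755853476146106945
12354680496248847196351302/257240813500476174715969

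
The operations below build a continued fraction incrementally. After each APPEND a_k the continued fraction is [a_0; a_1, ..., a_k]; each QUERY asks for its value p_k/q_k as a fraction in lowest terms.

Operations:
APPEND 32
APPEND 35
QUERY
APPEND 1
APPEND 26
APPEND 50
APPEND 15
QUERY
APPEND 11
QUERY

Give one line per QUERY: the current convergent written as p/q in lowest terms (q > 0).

APPEND 32: p_0 = 32·1 + 0 = 32, q_0 = 32·0 + 1 = 1 → 32/1
APPEND 35: p_1 = 35·32 + 1 = 1121, q_1 = 35·1 + 0 = 35 → 1121/35
APPEND 1: p_2 = 1·1121 + 32 = 1153, q_2 = 1·35 + 1 = 36 → 1153/36
APPEND 26: p_3 = 26·1153 + 1121 = 31099, q_3 = 26·36 + 35 = 971 → 31099/971
APPEND 50: p_4 = 50·31099 + 1153 = 1556103, q_4 = 50·971 + 36 = 48586 → 1556103/48586
APPEND 15: p_5 = 15·1556103 + 31099 = 23372644, q_5 = 15·48586 + 971 = 729761 → 23372644/729761
APPEND 11: p_6 = 11·23372644 + 1556103 = 258655187, q_6 = 11·729761 + 48586 = 8075957 → 258655187/8075957

1121/35
23372644/729761
258655187/8075957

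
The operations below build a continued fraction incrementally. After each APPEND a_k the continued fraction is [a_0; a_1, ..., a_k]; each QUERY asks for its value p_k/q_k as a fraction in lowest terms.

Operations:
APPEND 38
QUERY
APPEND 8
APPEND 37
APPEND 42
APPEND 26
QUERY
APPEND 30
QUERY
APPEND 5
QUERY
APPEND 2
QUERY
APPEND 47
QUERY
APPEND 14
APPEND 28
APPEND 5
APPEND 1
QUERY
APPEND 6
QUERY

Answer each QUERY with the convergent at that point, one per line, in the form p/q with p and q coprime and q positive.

APPEND 38: p_0 = 38·1 + 0 = 38, q_0 = 38·0 + 1 = 1 → 38/1
APPEND 8: p_1 = 8·38 + 1 = 305, q_1 = 8·1 + 0 = 8 → 305/8
APPEND 37: p_2 = 37·305 + 38 = 11323, q_2 = 37·8 + 1 = 297 → 11323/297
APPEND 42: p_3 = 42·11323 + 305 = 475871, q_3 = 42·297 + 8 = 12482 → 475871/12482
APPEND 26: p_4 = 26·475871 + 11323 = 12383969, q_4 = 26·12482 + 297 = 324829 → 12383969/324829
APPEND 30: p_5 = 30·12383969 + 475871 = 371994941, q_5 = 30·324829 + 12482 = 9757352 → 371994941/9757352
APPEND 5: p_6 = 5·371994941 + 12383969 = 1872358674, q_6 = 5·9757352 + 324829 = 49111589 → 1872358674/49111589
APPEND 2: p_7 = 2·1872358674 + 371994941 = 4116712289, q_7 = 2·49111589 + 9757352 = 107980530 → 4116712289/107980530
APPEND 47: p_8 = 47·4116712289 + 1872358674 = 195357836257, q_8 = 47·107980530 + 49111589 = 5124196499 → 195357836257/5124196499
APPEND 14: p_9 = 14·195357836257 + 4116712289 = 2739126419887, q_9 = 14·5124196499 + 107980530 = 71846731516 → 2739126419887/71846731516
APPEND 28: p_10 = 28·2739126419887 + 195357836257 = 76890897593093, q_10 = 28·71846731516 + 5124196499 = 2016832678947 → 76890897593093/2016832678947
APPEND 5: p_11 = 5·76890897593093 + 2739126419887 = 387193614385352, q_11 = 5·2016832678947 + 71846731516 = 10156010126251 → 387193614385352/10156010126251
APPEND 1: p_12 = 1·387193614385352 + 76890897593093 = 464084511978445, q_12 = 1·10156010126251 + 2016832678947 = 12172842805198 → 464084511978445/12172842805198
APPEND 6: p_13 = 6·464084511978445 + 387193614385352 = 3171700686256022, q_13 = 6·12172842805198 + 10156010126251 = 83193066957439 → 3171700686256022/83193066957439

38/1
12383969/324829
371994941/9757352
1872358674/49111589
4116712289/107980530
195357836257/5124196499
464084511978445/12172842805198
3171700686256022/83193066957439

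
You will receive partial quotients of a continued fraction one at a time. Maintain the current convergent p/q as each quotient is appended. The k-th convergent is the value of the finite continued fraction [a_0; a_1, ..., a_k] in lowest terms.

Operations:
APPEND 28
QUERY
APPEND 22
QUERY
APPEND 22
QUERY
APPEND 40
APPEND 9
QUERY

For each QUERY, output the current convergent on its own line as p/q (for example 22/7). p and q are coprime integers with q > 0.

APPEND 28: p_0 = 28·1 + 0 = 28, q_0 = 28·0 + 1 = 1 → 28/1
APPEND 22: p_1 = 22·28 + 1 = 617, q_1 = 22·1 + 0 = 22 → 617/22
APPEND 22: p_2 = 22·617 + 28 = 13602, q_2 = 22·22 + 1 = 485 → 13602/485
APPEND 40: p_3 = 40·13602 + 617 = 544697, q_3 = 40·485 + 22 = 19422 → 544697/19422
APPEND 9: p_4 = 9·544697 + 13602 = 4915875, q_4 = 9·19422 + 485 = 175283 → 4915875/175283

28/1
617/22
13602/485
4915875/175283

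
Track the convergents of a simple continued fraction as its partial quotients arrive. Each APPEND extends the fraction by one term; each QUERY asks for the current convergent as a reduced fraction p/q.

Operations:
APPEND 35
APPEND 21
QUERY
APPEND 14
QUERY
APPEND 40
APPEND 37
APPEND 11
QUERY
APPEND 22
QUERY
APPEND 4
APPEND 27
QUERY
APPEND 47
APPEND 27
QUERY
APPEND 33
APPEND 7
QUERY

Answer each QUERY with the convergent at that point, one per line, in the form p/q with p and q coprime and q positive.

736/21
10339/295
169146497/4826213
3736562225/106614358
411852237944/11751272773
523460457864599/14935761080125
121578431418638323/3468965758316832

APPEND 35: p_0 = 35·1 + 0 = 35, q_0 = 35·0 + 1 = 1 → 35/1
APPEND 21: p_1 = 21·35 + 1 = 736, q_1 = 21·1 + 0 = 21 → 736/21
APPEND 14: p_2 = 14·736 + 35 = 10339, q_2 = 14·21 + 1 = 295 → 10339/295
APPEND 40: p_3 = 40·10339 + 736 = 414296, q_3 = 40·295 + 21 = 11821 → 414296/11821
APPEND 37: p_4 = 37·414296 + 10339 = 15339291, q_4 = 37·11821 + 295 = 437672 → 15339291/437672
APPEND 11: p_5 = 11·15339291 + 414296 = 169146497, q_5 = 11·437672 + 11821 = 4826213 → 169146497/4826213
APPEND 22: p_6 = 22·169146497 + 15339291 = 3736562225, q_6 = 22·4826213 + 437672 = 106614358 → 3736562225/106614358
APPEND 4: p_7 = 4·3736562225 + 169146497 = 15115395397, q_7 = 4·106614358 + 4826213 = 431283645 → 15115395397/431283645
APPEND 27: p_8 = 27·15115395397 + 3736562225 = 411852237944, q_8 = 27·431283645 + 106614358 = 11751272773 → 411852237944/11751272773
APPEND 47: p_9 = 47·411852237944 + 15115395397 = 19372170578765, q_9 = 47·11751272773 + 431283645 = 552741103976 → 19372170578765/552741103976
APPEND 27: p_10 = 27·19372170578765 + 411852237944 = 523460457864599, q_10 = 27·552741103976 + 11751272773 = 14935761080125 → 523460457864599/14935761080125
APPEND 33: p_11 = 33·523460457864599 + 19372170578765 = 17293567280110532, q_11 = 33·14935761080125 + 552741103976 = 493432856748101 → 17293567280110532/493432856748101
APPEND 7: p_12 = 7·17293567280110532 + 523460457864599 = 121578431418638323, q_12 = 7·493432856748101 + 14935761080125 = 3468965758316832 → 121578431418638323/3468965758316832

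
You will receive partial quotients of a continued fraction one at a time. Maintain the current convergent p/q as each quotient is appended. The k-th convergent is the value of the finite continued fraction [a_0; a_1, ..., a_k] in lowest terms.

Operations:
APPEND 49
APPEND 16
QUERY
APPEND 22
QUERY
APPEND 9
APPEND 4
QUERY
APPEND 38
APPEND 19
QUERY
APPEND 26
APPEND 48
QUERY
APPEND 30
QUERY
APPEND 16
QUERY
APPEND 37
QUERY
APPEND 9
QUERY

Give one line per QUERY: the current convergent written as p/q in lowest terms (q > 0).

APPEND 49: p_0 = 49·1 + 0 = 49, q_0 = 49·0 + 1 = 1 → 49/1
APPEND 16: p_1 = 16·49 + 1 = 785, q_1 = 16·1 + 0 = 16 → 785/16
APPEND 22: p_2 = 22·785 + 49 = 17319, q_2 = 22·16 + 1 = 353 → 17319/353
APPEND 9: p_3 = 9·17319 + 785 = 156656, q_3 = 9·353 + 16 = 3193 → 156656/3193
APPEND 4: p_4 = 4·156656 + 17319 = 643943, q_4 = 4·3193 + 353 = 13125 → 643943/13125
APPEND 38: p_5 = 38·643943 + 156656 = 24626490, q_5 = 38·13125 + 3193 = 501943 → 24626490/501943
APPEND 19: p_6 = 19·24626490 + 643943 = 468547253, q_6 = 19·501943 + 13125 = 9550042 → 468547253/9550042
APPEND 26: p_7 = 26·468547253 + 24626490 = 12206855068, q_7 = 26·9550042 + 501943 = 248803035 → 12206855068/248803035
APPEND 48: p_8 = 48·12206855068 + 468547253 = 586397590517, q_8 = 48·248803035 + 9550042 = 11952095722 → 586397590517/11952095722
APPEND 30: p_9 = 30·586397590517 + 12206855068 = 17604134570578, q_9 = 30·11952095722 + 248803035 = 358811674695 → 17604134570578/358811674695
APPEND 16: p_10 = 16·17604134570578 + 586397590517 = 282252550719765, q_10 = 16·358811674695 + 11952095722 = 5752938890842 → 282252550719765/5752938890842
APPEND 37: p_11 = 37·282252550719765 + 17604134570578 = 10460948511201883, q_11 = 37·5752938890842 + 358811674695 = 213217550635849 → 10460948511201883/213217550635849
APPEND 9: p_12 = 9·10460948511201883 + 282252550719765 = 94430789151536712, q_12 = 9·213217550635849 + 5752938890842 = 1924710894613483 → 94430789151536712/1924710894613483

785/16
17319/353
643943/13125
468547253/9550042
586397590517/11952095722
17604134570578/358811674695
282252550719765/5752938890842
10460948511201883/213217550635849
94430789151536712/1924710894613483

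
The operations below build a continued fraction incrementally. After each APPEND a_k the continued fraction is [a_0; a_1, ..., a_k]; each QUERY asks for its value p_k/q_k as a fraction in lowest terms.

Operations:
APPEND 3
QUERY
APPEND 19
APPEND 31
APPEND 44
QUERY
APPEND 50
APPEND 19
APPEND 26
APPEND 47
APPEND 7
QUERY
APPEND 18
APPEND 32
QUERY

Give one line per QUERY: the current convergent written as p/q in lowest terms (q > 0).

3/1
79302/25979
649201842457/212675779493
377548256993049/123683213141125

APPEND 3: p_0 = 3·1 + 0 = 3, q_0 = 3·0 + 1 = 1 → 3/1
APPEND 19: p_1 = 19·3 + 1 = 58, q_1 = 19·1 + 0 = 19 → 58/19
APPEND 31: p_2 = 31·58 + 3 = 1801, q_2 = 31·19 + 1 = 590 → 1801/590
APPEND 44: p_3 = 44·1801 + 58 = 79302, q_3 = 44·590 + 19 = 25979 → 79302/25979
APPEND 50: p_4 = 50·79302 + 1801 = 3966901, q_4 = 50·25979 + 590 = 1299540 → 3966901/1299540
APPEND 19: p_5 = 19·3966901 + 79302 = 75450421, q_5 = 19·1299540 + 25979 = 24717239 → 75450421/24717239
APPEND 26: p_6 = 26·75450421 + 3966901 = 1965677847, q_6 = 26·24717239 + 1299540 = 643947754 → 1965677847/643947754
APPEND 47: p_7 = 47·1965677847 + 75450421 = 92462309230, q_7 = 47·643947754 + 24717239 = 30290261677 → 92462309230/30290261677
APPEND 7: p_8 = 7·92462309230 + 1965677847 = 649201842457, q_8 = 7·30290261677 + 643947754 = 212675779493 → 649201842457/212675779493
APPEND 18: p_9 = 18·649201842457 + 92462309230 = 11778095473456, q_9 = 18·212675779493 + 30290261677 = 3858454292551 → 11778095473456/3858454292551
APPEND 32: p_10 = 32·11778095473456 + 649201842457 = 377548256993049, q_10 = 32·3858454292551 + 212675779493 = 123683213141125 → 377548256993049/123683213141125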